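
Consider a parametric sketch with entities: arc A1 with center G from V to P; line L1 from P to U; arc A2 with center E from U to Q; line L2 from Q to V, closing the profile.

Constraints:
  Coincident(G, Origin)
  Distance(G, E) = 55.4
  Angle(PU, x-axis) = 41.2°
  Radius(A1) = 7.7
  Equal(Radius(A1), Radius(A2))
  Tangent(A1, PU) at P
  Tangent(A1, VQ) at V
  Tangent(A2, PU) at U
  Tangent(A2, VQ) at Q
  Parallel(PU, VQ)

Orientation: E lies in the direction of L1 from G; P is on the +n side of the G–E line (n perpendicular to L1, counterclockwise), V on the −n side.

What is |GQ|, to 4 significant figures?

55.93

Tangency of A1 to both parallel lines with radius 7.7 puts P and V at G ± 7.7·n: P = (-5.072, 5.794), V = (5.072, -5.794). Equal radii place U and Q the same way about E: U = E + 7.7·n = (36.61, 42.28), Q = E − 7.7·n = (46.76, 30.70). Then |GQ| = |Q − G| = 55.93.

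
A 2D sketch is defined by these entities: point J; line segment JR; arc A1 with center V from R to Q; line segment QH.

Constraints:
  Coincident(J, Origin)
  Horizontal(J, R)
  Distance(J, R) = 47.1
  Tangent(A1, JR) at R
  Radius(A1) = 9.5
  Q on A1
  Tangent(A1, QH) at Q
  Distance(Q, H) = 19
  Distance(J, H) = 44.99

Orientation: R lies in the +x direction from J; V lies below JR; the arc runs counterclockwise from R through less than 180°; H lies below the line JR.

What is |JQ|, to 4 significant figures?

38.60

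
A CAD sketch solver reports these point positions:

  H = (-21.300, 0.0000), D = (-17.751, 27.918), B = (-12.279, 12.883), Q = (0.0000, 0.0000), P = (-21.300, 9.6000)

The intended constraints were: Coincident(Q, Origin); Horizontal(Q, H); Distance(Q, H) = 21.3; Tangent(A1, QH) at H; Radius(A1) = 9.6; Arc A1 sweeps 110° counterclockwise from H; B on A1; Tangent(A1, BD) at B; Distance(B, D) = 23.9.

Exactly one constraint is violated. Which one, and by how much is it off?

Distance(B, D) = 23.9 — off by 7.90.

Q = (0.00, 0.00) ✓; Q.y = 0.00, H.y = 0.00 ✓; |QH| = 21.30 ✓; ∠(PH, HQ) = 90.00° ✓; |PH| = 9.600 ✓; bearing(P→B) − bearing(P→H) = 110.0° ✓; |PB| = 9.600 ✓; ∠(PB, BD) = 90.00° ✓; |BD| = 16.00 ✗.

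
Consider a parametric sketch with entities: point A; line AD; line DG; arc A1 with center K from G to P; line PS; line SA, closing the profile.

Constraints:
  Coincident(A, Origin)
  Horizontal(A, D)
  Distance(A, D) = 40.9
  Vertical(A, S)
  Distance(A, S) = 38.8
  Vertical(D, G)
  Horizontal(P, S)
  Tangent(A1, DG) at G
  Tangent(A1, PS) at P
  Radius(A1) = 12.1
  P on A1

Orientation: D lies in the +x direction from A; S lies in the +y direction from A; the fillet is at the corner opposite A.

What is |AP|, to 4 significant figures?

48.32

A is at the origin; A and D share the same y with |AD| = 40.9 and D on the +x side, so D = (40.90, 0.000). AS is vertical with |AS| = 38.8 and S on the +y side, so S = (0.000, 38.80). The virtual corner opposite A is at (40.90, 38.80). Since A1 is tangent to DG there, KG ⟂ DG and since A1 is tangent to PS there, KP ⟂ PS, with radius 12.1, so the center K sits 12.1 in from both sides at K = (28.80, 26.70). That places the tangent points at G = (40.90, 26.70) on DG and P = (28.80, 38.80) on PS. Then |AP| = |P − A| = 48.32.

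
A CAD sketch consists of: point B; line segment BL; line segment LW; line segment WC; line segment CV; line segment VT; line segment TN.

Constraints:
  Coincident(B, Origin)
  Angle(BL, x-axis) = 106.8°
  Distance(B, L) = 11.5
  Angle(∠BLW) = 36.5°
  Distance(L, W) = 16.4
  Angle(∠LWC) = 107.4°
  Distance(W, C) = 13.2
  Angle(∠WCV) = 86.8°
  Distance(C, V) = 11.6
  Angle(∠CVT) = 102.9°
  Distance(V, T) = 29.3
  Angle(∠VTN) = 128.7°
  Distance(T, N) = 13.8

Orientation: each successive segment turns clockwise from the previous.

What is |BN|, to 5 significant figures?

31.073

∠CVT = 102.9° gives VT at 80.400° from the x-axis; with |VT| = 29.3, T = (-0.36821, 22.079). ∠VTN = 128.7° gives TN at 29.100° from the x-axis; with |TN| = 13.8, N = (11.690, 28.790). Then |BN| = |N − B| = 31.073.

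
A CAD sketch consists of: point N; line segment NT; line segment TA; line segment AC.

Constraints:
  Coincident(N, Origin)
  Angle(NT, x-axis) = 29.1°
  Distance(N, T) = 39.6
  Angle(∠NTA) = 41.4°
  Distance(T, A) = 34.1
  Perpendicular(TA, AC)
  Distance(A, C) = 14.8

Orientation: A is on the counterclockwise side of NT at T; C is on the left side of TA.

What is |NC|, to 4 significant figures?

12.21

N is at the origin; NT runs at 29.1° with length 39.6, so T = 39.6·(cos 29.1°, sin 29.1°) = (34.60, 19.26). ∠NTA = 41.4°, so TA runs at 29.1° + (180° − 41.4°) = 167.7° from the x-axis; with |TA| = 34.1, A = T + 34.1·(cos 167.7°, sin 167.7°) = (1.284, 26.52). The perpendicularity gives AC at right angles to TA; with |AC| = 14.8 on the left of TA, C = A + 14.8·(-0.2130, -0.9770) = (-1.869, 12.06). Then |NC| = |C − N| = 12.21.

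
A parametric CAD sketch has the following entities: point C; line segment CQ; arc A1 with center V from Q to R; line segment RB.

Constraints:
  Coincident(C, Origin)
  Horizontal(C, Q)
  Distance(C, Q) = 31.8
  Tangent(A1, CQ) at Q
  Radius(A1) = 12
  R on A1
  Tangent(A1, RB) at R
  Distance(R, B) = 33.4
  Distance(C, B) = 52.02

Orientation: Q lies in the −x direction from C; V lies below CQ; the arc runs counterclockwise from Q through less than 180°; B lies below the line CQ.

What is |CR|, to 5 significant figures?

45.767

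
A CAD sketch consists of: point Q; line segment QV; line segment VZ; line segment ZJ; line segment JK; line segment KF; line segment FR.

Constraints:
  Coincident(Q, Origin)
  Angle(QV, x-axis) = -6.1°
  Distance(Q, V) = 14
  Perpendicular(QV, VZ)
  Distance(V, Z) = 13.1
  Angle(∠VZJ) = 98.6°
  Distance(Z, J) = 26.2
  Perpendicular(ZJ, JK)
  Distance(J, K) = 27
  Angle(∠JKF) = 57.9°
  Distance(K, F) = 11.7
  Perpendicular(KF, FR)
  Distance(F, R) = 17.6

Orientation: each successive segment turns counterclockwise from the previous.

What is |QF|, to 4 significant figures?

7.233

The perpendicularity gives JK at right angles to ZJ, so JK runs at -104.7°; with |JK| = 27.0, K = (-16.88, -7.930). ∠JKF = 57.9° gives KF at 17.40° from the x-axis; with |KF| = 11.7, F = (-5.716, -4.431). Then |QF| = |F − Q| = 7.233.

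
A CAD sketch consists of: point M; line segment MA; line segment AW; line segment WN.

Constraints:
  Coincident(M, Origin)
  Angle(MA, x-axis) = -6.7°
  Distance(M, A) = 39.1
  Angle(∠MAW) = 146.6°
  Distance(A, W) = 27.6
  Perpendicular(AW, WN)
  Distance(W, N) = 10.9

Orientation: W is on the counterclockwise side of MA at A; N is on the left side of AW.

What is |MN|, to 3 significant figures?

61.2

M is at the origin; MA runs at -6.7° with length 39.1, so A = 39.1·(cos -6.7°, sin -6.7°) = (38.8, -4.56). ∠MAW = 146.6°, so AW runs at -6.7° + (180° − 146.6°) = 26.7° from the x-axis; with |AW| = 27.6, W = A + 27.6·(cos 26.7°, sin 26.7°) = (63.5, 7.84). AW ⟂ WN; with |WN| = 10.9 on the left of AW, N = W + 10.9·(-0.449, 0.893) = (58.6, 17.6). Then |MN| = |N − M| = 61.2.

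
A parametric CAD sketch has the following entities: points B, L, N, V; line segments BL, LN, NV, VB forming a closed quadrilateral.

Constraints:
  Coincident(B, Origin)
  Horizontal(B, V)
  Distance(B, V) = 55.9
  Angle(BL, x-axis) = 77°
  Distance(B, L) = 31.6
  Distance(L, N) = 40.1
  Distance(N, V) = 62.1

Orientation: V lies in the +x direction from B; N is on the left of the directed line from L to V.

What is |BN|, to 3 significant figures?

68.8

B is at the origin; BV is horizontal with |BV| = 55.9 and V in +x, so V = (55.9, 0). BL runs at 77.0° with |BL| = 31.6, so L = (7.11, 30.8). N is determined by |LN| = 40.1 and |NV| = 62.1 together: it lies at the intersection of circle(L, 40.1) and circle(V, 62.1). With |LV| = 57.7, the foot of the radical line on LV is 9.36 from L and the perpendicular offset is √(40.1² − 9.36²) = 39.0. Taking the left-of-LV solution: N = (35.8, 58.8).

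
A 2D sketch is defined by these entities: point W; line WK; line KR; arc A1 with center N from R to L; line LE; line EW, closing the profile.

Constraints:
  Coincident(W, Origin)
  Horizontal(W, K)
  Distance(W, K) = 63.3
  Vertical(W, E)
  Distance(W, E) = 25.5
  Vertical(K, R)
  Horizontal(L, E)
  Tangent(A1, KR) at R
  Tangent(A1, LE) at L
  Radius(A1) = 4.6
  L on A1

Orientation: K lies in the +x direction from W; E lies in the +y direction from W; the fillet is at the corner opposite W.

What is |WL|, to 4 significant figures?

64.00

W is at the origin; W and K share the same y with |WK| = 63.3 and K on the +x side, so K = (63.30, 0.000). WE is vertical with |WE| = 25.5 and E on the +y side, so E = (0.000, 25.50). The virtual corner opposite W is at (63.30, 25.50). The tangent condition forces NR to be normal to KR and A1 meets LE tangentially, so NL is at right angles to LE, with radius 4.6, so the center N sits 4.6 in from both sides at N = (58.70, 20.90). That places the tangent points at R = (63.30, 20.90) on KR and L = (58.70, 25.50) on LE. Then |WL| = |L − W| = 64.00.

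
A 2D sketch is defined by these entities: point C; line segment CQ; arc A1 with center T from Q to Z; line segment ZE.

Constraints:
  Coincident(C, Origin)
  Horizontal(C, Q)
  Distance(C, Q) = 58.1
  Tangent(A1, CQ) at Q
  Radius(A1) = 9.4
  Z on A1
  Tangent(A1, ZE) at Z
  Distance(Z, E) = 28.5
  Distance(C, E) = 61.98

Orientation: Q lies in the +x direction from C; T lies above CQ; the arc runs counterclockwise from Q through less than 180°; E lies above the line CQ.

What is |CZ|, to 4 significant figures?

67.38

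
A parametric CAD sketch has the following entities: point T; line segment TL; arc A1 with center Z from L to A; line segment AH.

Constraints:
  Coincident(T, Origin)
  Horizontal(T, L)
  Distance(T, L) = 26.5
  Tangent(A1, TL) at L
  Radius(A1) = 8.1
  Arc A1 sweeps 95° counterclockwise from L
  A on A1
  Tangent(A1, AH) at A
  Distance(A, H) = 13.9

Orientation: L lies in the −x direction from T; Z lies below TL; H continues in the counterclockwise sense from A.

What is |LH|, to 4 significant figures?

23.67

T is at the origin; TL is horizontal with |TL| = 26.5 and L on the −x side, so L = (-26.50, 0.000). A1 meets TL tangentially, so ZL is at right angles to TL, so Z = L + (0, -8.1) = (-26.50, -8.100). On A1, L sits at bearing 90° from Z; a 95° counterclockwise sweep puts A at bearing 185°, so A = Z + 8.1·(cos 185°, sin 185°) = (-34.57, -8.806). Since A1 is tangent to AH there, ZA ⟂ AH, so AH runs along (−sin 185°, cos 185°); with |AH| = 13.9, H = (-33.36, -22.65). Then |LH| = |H − L| = 23.67.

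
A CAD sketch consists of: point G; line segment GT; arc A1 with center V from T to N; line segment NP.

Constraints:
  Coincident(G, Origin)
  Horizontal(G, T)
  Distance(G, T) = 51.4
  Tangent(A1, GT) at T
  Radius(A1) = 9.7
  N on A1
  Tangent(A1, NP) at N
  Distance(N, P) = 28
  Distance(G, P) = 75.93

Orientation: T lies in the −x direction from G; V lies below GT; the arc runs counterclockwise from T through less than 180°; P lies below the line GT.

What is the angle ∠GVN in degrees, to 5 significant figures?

155.16°

Checks: |VN| = 9.700 ✓; ∠(VN, NP) = 90.00° ✓; |NP| = 28.00 ✓; |GP| = 75.93 ✓.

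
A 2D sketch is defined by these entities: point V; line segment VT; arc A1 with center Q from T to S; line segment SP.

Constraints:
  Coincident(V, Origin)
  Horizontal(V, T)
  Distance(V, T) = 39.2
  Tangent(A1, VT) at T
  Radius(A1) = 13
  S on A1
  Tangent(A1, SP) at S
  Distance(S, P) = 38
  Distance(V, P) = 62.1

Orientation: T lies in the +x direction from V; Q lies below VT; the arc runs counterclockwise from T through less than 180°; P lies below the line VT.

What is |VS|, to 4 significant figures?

30.47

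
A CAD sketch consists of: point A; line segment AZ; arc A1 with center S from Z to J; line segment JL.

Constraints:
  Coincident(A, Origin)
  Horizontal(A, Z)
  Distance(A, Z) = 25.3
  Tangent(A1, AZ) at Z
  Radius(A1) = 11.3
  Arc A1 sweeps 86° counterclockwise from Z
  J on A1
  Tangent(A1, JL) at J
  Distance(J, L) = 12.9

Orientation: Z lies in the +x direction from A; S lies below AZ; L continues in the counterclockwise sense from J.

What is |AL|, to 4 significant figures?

26.81

A is at the origin; AZ is horizontal with |AZ| = 25.3 and Z on the +x side, so Z = (25.30, 0.000). Tangency of A1 to AZ means the radius SZ is perpendicular to AZ, so S = Z + (0, -11.3) = (25.30, -11.30). On A1, Z sits at bearing 90° from S; an 86° counterclockwise sweep puts J at bearing 176°, so J = S + 11.3·(cos 176°, sin 176°) = (14.03, -10.51). The tangent condition forces SJ to be normal to JL, so JL runs along (−sin 176°, cos 176°); with |JL| = 12.9, L = (13.13, -23.38). Then |AL| = |L − A| = 26.81.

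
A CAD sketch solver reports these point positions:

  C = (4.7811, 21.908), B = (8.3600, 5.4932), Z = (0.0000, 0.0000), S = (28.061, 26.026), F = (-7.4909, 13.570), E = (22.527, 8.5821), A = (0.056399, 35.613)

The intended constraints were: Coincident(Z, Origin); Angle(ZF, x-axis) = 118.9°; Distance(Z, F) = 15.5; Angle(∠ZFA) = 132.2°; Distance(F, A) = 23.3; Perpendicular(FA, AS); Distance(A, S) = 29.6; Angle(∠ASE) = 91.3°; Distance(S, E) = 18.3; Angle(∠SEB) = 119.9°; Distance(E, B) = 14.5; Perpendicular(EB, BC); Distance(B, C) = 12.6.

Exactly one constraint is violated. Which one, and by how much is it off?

Distance(B, C) = 12.6 — off by 4.20.

Z = (0.00, 0.00) ✓; ZF at 118.9° ✓; |ZF| = 15.50 ✓; ∠ZFA = 132.2° ✓; |FA| = 23.30 ✓; ∠(FA, AS) = 90.00° ✓; |AS| = 29.60 ✓; ∠ASE = 91.30° ✓; |SE| = 18.30 ✓; ∠SEB = 119.9° ✓; |EB| = 14.50 ✓; ∠(EB, BC) = 90.00° ✓; |BC| = 16.80 ✗.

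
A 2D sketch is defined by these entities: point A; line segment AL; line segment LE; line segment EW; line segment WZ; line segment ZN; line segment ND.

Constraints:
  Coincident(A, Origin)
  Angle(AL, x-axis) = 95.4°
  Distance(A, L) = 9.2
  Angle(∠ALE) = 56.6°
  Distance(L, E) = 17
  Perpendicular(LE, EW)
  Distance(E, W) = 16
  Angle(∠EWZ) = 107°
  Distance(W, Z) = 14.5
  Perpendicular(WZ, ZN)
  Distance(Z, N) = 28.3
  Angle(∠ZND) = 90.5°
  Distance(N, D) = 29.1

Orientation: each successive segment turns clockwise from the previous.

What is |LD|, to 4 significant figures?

27.46

A is at the origin; AL runs at 95.4° with length 9.2, so L = (-0.8658, 9.159). ∠ALE = 56.6° gives LE at -28.00° from the x-axis; with |LE| = 17.0, E = (14.14, 1.178). LE ⟂ EW, so EW runs at -118.0°; with |EW| = 16.0, W = (6.633, -12.95). ∠EWZ = 107.0° gives WZ at 169.0° from the x-axis; with |WZ| = 14.5, Z = (-7.601, -10.18). WZ ⟂ ZN, so ZN runs at 79.00°; with |ZN| = 28.3, N = (-2.201, 17.60). ∠ZND = 90.5° gives ND at -10.50° from the x-axis; with |ND| = 29.1, D = (26.41, 12.29). Then |LD| = |D − L| = 27.46.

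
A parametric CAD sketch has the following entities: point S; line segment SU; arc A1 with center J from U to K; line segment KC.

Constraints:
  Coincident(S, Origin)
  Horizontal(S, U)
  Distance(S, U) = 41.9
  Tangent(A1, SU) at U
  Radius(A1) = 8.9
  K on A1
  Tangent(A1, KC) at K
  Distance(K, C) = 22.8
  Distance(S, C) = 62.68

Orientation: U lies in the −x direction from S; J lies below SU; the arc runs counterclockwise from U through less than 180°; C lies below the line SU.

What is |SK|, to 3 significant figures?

51.1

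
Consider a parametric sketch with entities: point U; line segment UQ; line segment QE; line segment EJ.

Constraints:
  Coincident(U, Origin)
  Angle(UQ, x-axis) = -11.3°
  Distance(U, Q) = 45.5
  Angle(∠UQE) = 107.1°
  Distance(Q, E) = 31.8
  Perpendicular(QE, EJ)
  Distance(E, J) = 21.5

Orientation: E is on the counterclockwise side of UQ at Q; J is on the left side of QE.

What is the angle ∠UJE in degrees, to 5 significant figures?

115.95°

∠UQE = 107.1°, so QE runs at -11.3° + (180° − 107.1°) = 61.600° from the x-axis; with |QE| = 31.8, E = Q + 31.8·(cos 61.600°, sin 61.600°) = (59.743, 19.057). The perpendicularity gives EJ at right angles to QE; with |EJ| = 21.5 on the left of QE, J = E + 21.5·(-0.87965, 0.47562) = (40.830, 29.283). Then cos ∠UJE = JU·JE / (|JU||JE|), giving 115.95°.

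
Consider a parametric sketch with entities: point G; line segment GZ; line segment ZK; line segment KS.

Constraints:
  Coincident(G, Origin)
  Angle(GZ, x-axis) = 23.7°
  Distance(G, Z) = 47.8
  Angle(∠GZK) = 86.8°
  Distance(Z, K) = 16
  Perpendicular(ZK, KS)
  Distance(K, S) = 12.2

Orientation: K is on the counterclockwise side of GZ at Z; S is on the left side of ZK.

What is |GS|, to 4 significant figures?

37.94

∠GZK = 86.8°, so ZK runs at 23.7° + (180° − 86.8°) = 116.9° from the x-axis; with |ZK| = 16.0, K = Z + 16.0·(cos 116.9°, sin 116.9°) = (36.53, 33.48). ZK ⟂ KS; with |KS| = 12.2 on the left of ZK, S = K + 12.2·(-0.8918, -0.4524) = (25.65, 27.96). Then |GS| = |S − G| = 37.94.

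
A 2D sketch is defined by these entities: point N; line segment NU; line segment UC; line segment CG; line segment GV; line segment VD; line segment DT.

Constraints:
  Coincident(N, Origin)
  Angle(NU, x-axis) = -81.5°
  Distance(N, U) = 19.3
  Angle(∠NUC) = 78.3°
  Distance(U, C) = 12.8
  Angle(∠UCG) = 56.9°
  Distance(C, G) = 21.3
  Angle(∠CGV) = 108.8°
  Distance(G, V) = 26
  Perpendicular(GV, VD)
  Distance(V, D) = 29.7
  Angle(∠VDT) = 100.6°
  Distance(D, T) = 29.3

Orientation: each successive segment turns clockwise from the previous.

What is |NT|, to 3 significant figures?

35.4

N is at the origin; NU runs at -81.5° with length 19.3, so U = (2.85, -19.1). ∠NUC = 78.3° gives UC at 177° from the x-axis; with |UC| = 12.8, C = (-9.93, -18.4). ∠UCG = 56.9° gives CG at 53.7° from the x-axis; with |CG| = 21.3, G = (2.68, -1.21). ∠CGV = 108.8° gives GV at -17.5° from the x-axis; with |GV| = 26.0, V = (27.5, -9.03). The perpendicularity gives VD at right angles to GV, so VD runs at -108°; with |VD| = 29.7, D = (18.5, -37.4). ∠VDT = 100.6° gives DT at 173° from the x-axis; with |DT| = 29.3, T = (-10.5, -33.8). Then |NT| = |T − N| = 35.4.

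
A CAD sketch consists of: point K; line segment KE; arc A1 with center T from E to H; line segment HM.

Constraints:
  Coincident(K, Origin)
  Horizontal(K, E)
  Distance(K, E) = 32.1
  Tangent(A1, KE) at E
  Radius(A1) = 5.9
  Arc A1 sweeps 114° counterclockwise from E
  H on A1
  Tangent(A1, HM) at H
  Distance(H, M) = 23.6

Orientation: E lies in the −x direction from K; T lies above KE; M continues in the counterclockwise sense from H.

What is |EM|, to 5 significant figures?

30.155

On A1, E sits at bearing -90° from T; a 114° counterclockwise sweep puts H at bearing 24°, so H = T + 5.9·(cos 24°, sin 24°) = (-26.710, 8.2997). Since A1 is tangent to HM there, TH ⟂ HM, so HM runs along (−sin 24°, cos 24°); with |HM| = 23.6, M = (-36.309, 29.859). Then |EM| = |M − E| = 30.155.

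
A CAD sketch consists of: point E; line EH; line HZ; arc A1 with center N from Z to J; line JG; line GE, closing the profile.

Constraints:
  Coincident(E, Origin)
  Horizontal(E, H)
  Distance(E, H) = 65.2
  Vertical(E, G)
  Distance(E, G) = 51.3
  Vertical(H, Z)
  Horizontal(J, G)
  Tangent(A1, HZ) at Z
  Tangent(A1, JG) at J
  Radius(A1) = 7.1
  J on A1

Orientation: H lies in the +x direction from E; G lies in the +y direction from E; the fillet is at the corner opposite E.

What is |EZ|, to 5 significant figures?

78.770

E is at the origin; EH is horizontal with |EH| = 65.2 and H on the +x side, so H = (65.200, 0.0000). EG is vertical with |EG| = 51.3 and G on the +y side, so G = (0.0000, 51.300). The virtual corner opposite E is at (65.200, 51.300). A1 meets HZ tangentially, so NZ is at right angles to HZ and A1 meets JG tangentially, so NJ is at right angles to JG, with radius 7.1, so the center N sits 7.1 in from both sides at N = (58.100, 44.200). That places the tangent points at Z = (65.200, 44.200) on HZ and J = (58.100, 51.300) on JG. Then |EZ| = |Z − E| = 78.770.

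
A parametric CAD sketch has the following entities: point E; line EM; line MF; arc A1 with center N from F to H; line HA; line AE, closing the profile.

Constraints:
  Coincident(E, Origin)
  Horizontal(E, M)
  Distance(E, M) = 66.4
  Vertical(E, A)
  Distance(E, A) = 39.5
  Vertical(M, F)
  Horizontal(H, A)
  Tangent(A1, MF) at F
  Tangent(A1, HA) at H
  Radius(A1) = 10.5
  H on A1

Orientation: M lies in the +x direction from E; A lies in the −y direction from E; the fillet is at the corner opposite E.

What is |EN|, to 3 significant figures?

63.0

E is at the origin; E and M share the same y with |EM| = 66.4 and M on the +x side, so M = (66.4, 0.00). EA is vertical with |EA| = 39.5 and A on the −y side, so A = (0.00, -39.5). The virtual corner opposite E is at (66.4, -39.5). The tangent condition forces NF to be normal to MF and tangency of A1 to HA means the radius NH is perpendicular to HA, with radius 10.5, so the center N sits 10.5 in from both sides at N = (55.9, -29.0). Then |EN| = |N − E| = 63.0.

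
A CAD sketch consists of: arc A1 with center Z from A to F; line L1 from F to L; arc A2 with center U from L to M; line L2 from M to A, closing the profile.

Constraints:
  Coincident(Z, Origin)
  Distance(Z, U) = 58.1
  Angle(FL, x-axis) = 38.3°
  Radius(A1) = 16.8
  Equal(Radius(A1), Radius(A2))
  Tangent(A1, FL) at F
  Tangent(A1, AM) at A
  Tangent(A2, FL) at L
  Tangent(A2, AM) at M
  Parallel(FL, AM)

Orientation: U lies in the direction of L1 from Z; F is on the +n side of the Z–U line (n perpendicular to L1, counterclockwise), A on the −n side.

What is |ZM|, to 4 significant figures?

60.48

The slot axis is L1's direction at 38.3°, so u = (cos 38.3°, sin 38.3°) = (0.7848, 0.6198) and n = (−sin 38.3°, cos 38.3°) = (-0.6198, 0.7848). Z is at the origin and U lies 58.1 along u from Z, so U = 58.1·u = (45.60, 36.01). Tangency of A1 to both parallel lines with radius 16.8 puts F and A at Z ± 16.8·n: F = (-10.41, 13.18), A = (10.41, -13.18). Equal radii place L and M the same way about U: L = U + 16.8·n = (35.18, 49.19), M = U − 16.8·n = (56.01, 22.82). Then |ZM| = |M − Z| = 60.48.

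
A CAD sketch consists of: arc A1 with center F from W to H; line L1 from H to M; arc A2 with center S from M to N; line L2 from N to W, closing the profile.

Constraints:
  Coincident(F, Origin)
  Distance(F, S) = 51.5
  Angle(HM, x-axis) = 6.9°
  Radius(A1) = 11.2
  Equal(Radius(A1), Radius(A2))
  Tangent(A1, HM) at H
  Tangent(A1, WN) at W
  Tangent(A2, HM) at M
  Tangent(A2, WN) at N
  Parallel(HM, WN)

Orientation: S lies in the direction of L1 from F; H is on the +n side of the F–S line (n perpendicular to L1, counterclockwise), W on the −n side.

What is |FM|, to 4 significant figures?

52.70

Tangency of A1 to both parallel lines with radius 11.2 puts H and W at F ± 11.2·n: H = (-1.346, 11.12), W = (1.346, -11.12). Equal radii place M and N the same way about S: M = S + 11.2·n = (49.78, 17.31), N = S − 11.2·n = (52.47, -4.932). Then |FM| = |M − F| = 52.70.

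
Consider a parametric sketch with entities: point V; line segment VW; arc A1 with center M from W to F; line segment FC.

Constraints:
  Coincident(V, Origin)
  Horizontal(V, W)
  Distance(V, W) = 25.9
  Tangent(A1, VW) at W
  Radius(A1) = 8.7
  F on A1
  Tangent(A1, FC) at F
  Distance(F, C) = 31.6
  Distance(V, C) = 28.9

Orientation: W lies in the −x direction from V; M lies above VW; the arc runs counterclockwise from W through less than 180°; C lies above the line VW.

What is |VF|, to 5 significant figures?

19.236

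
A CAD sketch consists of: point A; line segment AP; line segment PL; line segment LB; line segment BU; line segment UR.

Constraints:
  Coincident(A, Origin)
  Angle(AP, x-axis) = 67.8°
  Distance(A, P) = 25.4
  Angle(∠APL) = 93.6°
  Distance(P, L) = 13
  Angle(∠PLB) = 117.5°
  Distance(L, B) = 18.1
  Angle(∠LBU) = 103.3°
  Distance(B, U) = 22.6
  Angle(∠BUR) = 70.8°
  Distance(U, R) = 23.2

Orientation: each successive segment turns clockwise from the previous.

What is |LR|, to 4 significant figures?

19.61

∠LBU = 103.3° gives BU at -157.8° from the x-axis; with |BU| = 22.6, U = (3.794, -7.051). ∠BUR = 70.8° gives UR at 93.00° from the x-axis; with |UR| = 23.2, R = (2.580, 16.12). Then |LR| = |R − L| = 19.61.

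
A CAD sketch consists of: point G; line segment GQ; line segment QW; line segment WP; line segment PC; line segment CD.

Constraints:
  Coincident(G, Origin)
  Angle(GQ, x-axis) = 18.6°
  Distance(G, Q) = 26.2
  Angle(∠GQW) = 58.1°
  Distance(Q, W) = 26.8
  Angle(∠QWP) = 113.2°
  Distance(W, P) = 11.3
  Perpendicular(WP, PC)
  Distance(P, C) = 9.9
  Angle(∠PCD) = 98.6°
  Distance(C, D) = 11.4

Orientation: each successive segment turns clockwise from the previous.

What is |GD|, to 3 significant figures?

17.8

WP is perpendicular to PC, so PC runs at 99.9°; with |PC| = 9.9, C = (5.83, -9.91). ∠PCD = 98.6° gives CD at 18.5° from the x-axis; with |CD| = 11.4, D = (16.6, -6.30). Then |GD| = |D − G| = 17.8.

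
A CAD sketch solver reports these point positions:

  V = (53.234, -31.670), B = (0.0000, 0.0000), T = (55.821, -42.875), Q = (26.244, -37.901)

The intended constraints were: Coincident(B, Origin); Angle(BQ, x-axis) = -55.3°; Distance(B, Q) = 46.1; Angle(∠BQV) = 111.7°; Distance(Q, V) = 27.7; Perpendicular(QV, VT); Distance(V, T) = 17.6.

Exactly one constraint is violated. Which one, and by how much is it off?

Distance(V, T) = 17.6 — off by 6.10.

B = (0.00, 0.00) ✓; BQ at -55.30° ✓; |BQ| = 46.10 ✓; ∠BQV = 111.7° ✓; |QV| = 27.70 ✓; ∠(QV, VT) = 90.00° ✓; |VT| = 11.50 ✗.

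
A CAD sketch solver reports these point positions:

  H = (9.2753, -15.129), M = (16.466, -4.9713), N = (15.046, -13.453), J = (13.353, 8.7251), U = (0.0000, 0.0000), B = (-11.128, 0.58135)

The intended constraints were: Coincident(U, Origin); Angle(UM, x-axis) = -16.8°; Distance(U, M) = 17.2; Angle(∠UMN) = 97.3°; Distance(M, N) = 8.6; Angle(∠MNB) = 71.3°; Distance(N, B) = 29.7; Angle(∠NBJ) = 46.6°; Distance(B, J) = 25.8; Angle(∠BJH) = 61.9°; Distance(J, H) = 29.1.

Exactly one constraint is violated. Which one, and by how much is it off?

Distance(J, H) = 29.1 — off by 4.90.

U = (0.00, 0.00) ✓; UM at -16.80° ✓; |UM| = 17.20 ✓; ∠UMN = 97.30° ✓; |MN| = 8.600 ✓; ∠MNB = 71.30° ✓; |NB| = 29.70 ✓; ∠NBJ = 46.60° ✓; |BJ| = 25.80 ✓; ∠BJH = 61.90° ✓; |JH| = 24.20 ✗.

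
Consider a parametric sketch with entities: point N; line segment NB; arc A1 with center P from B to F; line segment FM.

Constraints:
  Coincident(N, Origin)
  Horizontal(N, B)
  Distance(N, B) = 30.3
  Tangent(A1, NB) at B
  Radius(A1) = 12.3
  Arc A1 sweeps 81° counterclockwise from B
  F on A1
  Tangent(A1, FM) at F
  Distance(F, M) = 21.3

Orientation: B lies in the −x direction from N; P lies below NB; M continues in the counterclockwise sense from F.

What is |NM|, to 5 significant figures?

55.522

N is at the origin; N and B share the same y with |NB| = 30.3 and B on the −x side, so B = (-30.300, 0.0000). A1 meets NB tangentially, so PB is at right angles to NB, so P = B + (0, -12.3) = (-30.300, -12.300). On A1, B sits at bearing 90° from P; an 81° counterclockwise sweep puts F at bearing 171°, so F = P + 12.3·(cos 171°, sin 171°) = (-42.449, -10.376). Since A1 is tangent to FM there, PF ⟂ FM, so FM runs along (−sin 171°, cos 171°); with |FM| = 21.3, M = (-45.781, -31.414). Then |NM| = |M − N| = 55.522.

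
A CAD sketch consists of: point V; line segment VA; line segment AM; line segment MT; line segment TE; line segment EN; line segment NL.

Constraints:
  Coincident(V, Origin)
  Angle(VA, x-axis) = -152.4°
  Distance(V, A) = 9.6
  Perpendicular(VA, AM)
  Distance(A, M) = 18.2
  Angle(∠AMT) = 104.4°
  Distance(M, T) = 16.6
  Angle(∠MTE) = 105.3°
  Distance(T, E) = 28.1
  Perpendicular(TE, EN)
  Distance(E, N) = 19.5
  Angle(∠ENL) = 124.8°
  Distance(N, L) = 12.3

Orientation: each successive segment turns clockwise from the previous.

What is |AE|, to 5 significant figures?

30.073

V is at the origin; VA runs at -152.4° with length 9.6, so A = (-8.5076, -4.4476). VA ⟂ AM, so AM runs at 117.60°; with |AM| = 18.2, M = (-16.940, 11.681). ∠AMT = 104.4° gives MT at 42.000° from the x-axis; with |MT| = 16.6, T = (-4.6033, 22.789). ∠MTE = 105.3° gives TE at -32.700° from the x-axis; with |TE| = 28.1, E = (19.043, 7.6081). Then |AE| = |E − A| = 30.073.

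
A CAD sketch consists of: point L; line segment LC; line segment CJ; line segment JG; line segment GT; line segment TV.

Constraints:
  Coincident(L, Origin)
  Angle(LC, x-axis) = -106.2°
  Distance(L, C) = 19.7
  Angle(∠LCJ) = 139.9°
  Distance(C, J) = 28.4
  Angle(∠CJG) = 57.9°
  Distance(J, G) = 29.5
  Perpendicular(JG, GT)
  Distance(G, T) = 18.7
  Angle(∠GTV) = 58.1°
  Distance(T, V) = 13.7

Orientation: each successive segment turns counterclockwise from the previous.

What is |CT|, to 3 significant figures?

15.4

∠CJG = 57.9° gives JG at 56.0° from the x-axis; with |JG| = 29.5, G = (22.5, -20.4). JG ⟂ GT, so GT runs at 146°; with |GT| = 18.7, T = (7.00, -9.97). Then |CT| = |T − C| = 15.4.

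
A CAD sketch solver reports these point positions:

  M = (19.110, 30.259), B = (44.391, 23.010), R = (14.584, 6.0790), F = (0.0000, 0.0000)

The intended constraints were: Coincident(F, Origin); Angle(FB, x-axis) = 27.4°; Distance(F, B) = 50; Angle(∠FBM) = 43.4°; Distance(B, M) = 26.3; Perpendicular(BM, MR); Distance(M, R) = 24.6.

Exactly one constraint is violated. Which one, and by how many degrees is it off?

Perpendicular(BM, MR) — off by 5.40°.

F = (0.00, 0.00) ✓; FB at 27.40° ✓; |FB| = 50.00 ✓; ∠FBM = 43.40° ✓; |BM| = 26.30 ✓; ∠(BM, MR) = 95.40° ✗; |MR| = 24.60 ✓.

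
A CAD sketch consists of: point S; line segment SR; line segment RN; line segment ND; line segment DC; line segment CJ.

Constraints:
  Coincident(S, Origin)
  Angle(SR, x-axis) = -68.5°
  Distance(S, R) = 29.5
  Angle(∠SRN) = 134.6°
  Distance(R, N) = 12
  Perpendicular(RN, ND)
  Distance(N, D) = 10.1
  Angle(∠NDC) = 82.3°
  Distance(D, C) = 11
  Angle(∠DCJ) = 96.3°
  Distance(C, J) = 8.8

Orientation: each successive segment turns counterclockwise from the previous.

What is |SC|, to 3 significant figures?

25.1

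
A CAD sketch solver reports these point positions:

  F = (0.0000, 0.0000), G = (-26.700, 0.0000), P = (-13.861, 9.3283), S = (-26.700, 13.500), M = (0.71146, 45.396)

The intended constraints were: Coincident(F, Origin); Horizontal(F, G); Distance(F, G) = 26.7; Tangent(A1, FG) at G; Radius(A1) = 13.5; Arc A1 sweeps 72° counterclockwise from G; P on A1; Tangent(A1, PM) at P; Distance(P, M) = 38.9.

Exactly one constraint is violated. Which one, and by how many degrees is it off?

Tangent(A1, PM) at P — off by 4.00°.

F = (0.00, 0.00) ✓; F.y = 0.00, G.y = 0.00 ✓; |FG| = 26.70 ✓; ∠(SG, GF) = 90.00° ✓; |SG| = 13.50 ✓; bearing(S→P) − bearing(S→G) = 72.00° ✓; |SP| = 13.50 ✓; ∠(SP, PM) = 94.00° ✗; |PM| = 38.90 ✓.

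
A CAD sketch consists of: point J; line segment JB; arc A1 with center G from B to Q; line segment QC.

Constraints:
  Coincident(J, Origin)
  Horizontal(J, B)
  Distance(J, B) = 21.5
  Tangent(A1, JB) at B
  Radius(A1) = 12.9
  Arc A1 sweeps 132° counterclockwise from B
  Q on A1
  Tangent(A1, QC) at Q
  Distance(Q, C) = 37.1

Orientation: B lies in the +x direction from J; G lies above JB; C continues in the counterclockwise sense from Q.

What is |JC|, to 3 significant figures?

49.5

J is at the origin; JB is horizontal with |JB| = 21.5 and B on the +x side, so B = (21.5, 0.00). A1 meets JB tangentially, so GB is at right angles to JB, so G = B + (0, 12.9) = (21.5, 12.9). On A1, B sits at bearing -90° from G; a 132° counterclockwise sweep puts Q at bearing 42°, so Q = G + 12.9·(cos 42°, sin 42°) = (31.1, 21.5). A1 meets QC tangentially, so GQ is at right angles to QC, so QC runs along (−sin 42°, cos 42°); with |QC| = 37.1, C = (6.26, 49.1). Then |JC| = |C − J| = 49.5.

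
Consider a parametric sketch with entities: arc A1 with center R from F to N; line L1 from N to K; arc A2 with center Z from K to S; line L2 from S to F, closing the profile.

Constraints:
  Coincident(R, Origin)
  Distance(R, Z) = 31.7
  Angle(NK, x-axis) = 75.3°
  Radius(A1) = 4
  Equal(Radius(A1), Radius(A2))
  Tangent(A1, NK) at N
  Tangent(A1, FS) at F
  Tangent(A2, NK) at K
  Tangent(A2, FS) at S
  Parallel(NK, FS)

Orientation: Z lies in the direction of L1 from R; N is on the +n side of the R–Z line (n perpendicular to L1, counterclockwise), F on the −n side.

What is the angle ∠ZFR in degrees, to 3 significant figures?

82.8°

The slot axis is L1's direction at 75.3°, so u = (cos 75.3°, sin 75.3°) = (0.254, 0.967) and n = (−sin 75.3°, cos 75.3°) = (-0.967, 0.254). R is at the origin and Z lies 31.7 along u from R, so Z = 31.7·u = (8.04, 30.7). Tangency of A1 to both parallel lines with radius 4.0 puts N and F at R ± 4.0·n: N = (-3.87, 1.02), F = (3.87, -1.02). Then cos ∠ZFR = FZ·FR / (|FZ||FR|), giving 82.8°.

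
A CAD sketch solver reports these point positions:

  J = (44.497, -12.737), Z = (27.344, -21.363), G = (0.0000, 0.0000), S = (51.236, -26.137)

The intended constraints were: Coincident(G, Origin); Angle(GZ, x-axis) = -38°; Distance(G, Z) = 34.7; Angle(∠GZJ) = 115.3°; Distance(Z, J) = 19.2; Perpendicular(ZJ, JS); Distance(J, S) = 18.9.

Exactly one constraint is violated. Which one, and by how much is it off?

Distance(J, S) = 18.9 — off by 3.90.

G = (0.00, 0.00) ✓; GZ at -38.00° ✓; |GZ| = 34.70 ✓; ∠GZJ = 115.3° ✓; |ZJ| = 19.20 ✓; ∠(ZJ, JS) = 90.00° ✓; |JS| = 15.00 ✗.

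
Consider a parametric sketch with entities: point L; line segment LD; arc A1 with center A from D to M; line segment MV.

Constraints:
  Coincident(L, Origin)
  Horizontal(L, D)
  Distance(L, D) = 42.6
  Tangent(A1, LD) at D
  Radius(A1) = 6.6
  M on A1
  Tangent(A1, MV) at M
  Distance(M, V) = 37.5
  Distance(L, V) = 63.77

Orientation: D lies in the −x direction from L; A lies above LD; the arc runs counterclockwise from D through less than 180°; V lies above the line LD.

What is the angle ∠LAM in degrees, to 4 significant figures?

23.34°

Checks: |AM| = 6.600 ✓; ∠(AM, MV) = 90.00° ✓; |MV| = 37.50 ✓; |LV| = 63.77 ✓.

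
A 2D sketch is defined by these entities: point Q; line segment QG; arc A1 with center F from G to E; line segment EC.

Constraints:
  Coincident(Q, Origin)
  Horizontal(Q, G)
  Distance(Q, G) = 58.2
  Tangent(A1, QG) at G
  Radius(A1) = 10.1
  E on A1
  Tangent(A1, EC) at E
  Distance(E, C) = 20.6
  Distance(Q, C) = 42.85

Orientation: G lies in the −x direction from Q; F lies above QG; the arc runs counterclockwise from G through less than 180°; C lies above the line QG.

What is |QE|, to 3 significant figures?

50.3

Q is at the origin; QG is horizontal with |QG| = 58.2 and G on the −x side, so G = (-58.2, 0.00). The tangent condition forces FG to be normal to QG, so F = G + (0, 10.1) = (-58.2, 10.1). Since FE ⟂ EC (tangency), |FC| = √(10.1² + 20.6²) = 22.9 regardless of where E sits on A1. So C lies on both circle(Q, 42.85) and circle(F, 22.9); the above-QG intersection is C = (-37.7, 20.4). E is the foot of the tangent from C: E = (-50.2, 3.99).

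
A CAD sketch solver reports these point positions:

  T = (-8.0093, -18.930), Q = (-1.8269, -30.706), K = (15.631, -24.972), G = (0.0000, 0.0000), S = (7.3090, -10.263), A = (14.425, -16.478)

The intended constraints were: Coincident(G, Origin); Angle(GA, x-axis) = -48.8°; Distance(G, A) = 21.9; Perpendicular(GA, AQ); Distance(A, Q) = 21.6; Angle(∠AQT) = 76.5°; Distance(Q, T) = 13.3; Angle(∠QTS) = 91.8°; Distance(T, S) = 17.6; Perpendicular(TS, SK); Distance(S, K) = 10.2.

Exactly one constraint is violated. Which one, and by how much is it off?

Distance(S, K) = 10.2 — off by 6.70.

G = (0.00, 0.00) ✓; GA at -48.80° ✓; |GA| = 21.90 ✓; ∠(GA, AQ) = 90.00° ✓; |AQ| = 21.60 ✓; ∠AQT = 76.50° ✓; |QT| = 13.30 ✓; ∠QTS = 91.80° ✓; |TS| = 17.60 ✓; ∠(TS, SK) = 90.00° ✓; |SK| = 16.90 ✗.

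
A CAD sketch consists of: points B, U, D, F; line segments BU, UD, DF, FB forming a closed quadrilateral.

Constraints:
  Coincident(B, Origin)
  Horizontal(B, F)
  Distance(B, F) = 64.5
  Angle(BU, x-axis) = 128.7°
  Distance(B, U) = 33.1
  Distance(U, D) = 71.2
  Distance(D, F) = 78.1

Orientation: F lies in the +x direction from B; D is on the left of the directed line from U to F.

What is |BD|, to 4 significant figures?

79.29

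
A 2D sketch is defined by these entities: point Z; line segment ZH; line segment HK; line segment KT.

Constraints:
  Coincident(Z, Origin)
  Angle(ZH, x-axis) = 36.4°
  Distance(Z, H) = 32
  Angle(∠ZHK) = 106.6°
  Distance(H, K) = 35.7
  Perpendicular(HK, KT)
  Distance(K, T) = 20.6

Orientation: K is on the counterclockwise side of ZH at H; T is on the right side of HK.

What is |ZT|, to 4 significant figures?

68.11

∠ZHK = 106.6°, so HK runs at 36.4° + (180° − 106.6°) = 109.8° from the x-axis; with |HK| = 35.7, K = H + 35.7·(cos 109.8°, sin 109.8°) = (13.66, 52.58). HK is perpendicular to KT; with |KT| = 20.6 on the right of HK, T = K + 20.6·(0.9409, 0.3387) = (33.05, 59.56). Then |ZT| = |T − Z| = 68.11.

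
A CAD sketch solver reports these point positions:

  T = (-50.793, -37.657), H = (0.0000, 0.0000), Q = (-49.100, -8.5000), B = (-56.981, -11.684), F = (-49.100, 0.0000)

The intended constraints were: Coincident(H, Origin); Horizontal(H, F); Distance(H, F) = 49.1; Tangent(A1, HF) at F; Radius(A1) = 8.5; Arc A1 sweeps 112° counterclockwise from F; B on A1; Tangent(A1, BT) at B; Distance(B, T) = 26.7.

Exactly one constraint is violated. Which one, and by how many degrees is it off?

Tangent(A1, BT) at B — off by 8.60°.

H = (0.00, 0.00) ✓; H.y = 0.00, F.y = 0.00 ✓; |HF| = 49.10 ✓; ∠(QF, FH) = 90.00° ✓; |QF| = 8.500 ✓; bearing(Q→B) − bearing(Q→F) = 112.0° ✓; |QB| = 8.500 ✓; ∠(QB, BT) = 98.60° ✗; |BT| = 26.70 ✓.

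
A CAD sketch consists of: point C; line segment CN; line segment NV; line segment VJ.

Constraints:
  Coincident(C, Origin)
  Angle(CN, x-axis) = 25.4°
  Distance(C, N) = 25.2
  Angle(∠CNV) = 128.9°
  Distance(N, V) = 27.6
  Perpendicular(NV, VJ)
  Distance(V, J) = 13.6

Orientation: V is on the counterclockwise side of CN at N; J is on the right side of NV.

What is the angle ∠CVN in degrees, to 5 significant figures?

24.305°

C is at the origin; CN runs at 25.4° with length 25.2, so N = 25.2·(cos 25.4°, sin 25.4°) = (22.764, 10.809). ∠CNV = 128.9°, so NV runs at 25.4° + (180° − 128.9°) = 76.500° from the x-axis; with |NV| = 27.6, V = N + 27.6·(cos 76.500°, sin 76.500°) = (29.207, 37.647). Then cos ∠CVN = VC·VN / (|VC||VN|), giving 24.305°.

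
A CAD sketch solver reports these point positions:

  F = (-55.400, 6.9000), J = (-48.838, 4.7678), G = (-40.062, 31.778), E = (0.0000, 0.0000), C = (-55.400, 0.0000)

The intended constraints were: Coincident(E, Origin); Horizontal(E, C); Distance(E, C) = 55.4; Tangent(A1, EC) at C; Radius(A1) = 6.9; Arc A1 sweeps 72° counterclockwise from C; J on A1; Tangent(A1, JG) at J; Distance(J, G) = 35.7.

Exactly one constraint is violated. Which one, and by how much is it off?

Distance(J, G) = 35.7 — off by 7.30.

E = (0.00, 0.00) ✓; E.y = 0.00, C.y = 0.00 ✓; |EC| = 55.40 ✓; ∠(FC, CE) = 90.00° ✓; |FC| = 6.900 ✓; bearing(F→J) − bearing(F→C) = 72.00° ✓; |FJ| = 6.900 ✓; ∠(FJ, JG) = 90.00° ✓; |JG| = 28.40 ✗.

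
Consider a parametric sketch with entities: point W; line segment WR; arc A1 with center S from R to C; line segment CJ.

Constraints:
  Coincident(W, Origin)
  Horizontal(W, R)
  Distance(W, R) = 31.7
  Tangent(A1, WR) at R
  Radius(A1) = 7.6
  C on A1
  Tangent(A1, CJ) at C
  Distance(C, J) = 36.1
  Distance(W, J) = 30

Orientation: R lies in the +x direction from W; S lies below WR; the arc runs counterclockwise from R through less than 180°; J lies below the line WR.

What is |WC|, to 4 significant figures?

26.09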